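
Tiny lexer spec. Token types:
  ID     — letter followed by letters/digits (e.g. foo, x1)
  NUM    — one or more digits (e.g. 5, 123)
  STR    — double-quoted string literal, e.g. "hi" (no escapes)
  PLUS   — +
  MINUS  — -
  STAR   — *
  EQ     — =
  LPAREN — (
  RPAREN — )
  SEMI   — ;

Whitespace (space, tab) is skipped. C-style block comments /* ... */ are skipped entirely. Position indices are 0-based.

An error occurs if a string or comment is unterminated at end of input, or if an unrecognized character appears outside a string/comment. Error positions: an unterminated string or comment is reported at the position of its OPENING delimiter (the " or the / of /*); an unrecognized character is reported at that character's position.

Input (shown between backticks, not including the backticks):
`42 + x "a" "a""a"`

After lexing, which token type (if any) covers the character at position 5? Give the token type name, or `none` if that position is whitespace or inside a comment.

pos=0: emit NUM '42' (now at pos=2)
pos=3: emit PLUS '+'
pos=5: emit ID 'x' (now at pos=6)
pos=7: enter STRING mode
pos=7: emit STR "a" (now at pos=10)
pos=11: enter STRING mode
pos=11: emit STR "a" (now at pos=14)
pos=14: enter STRING mode
pos=14: emit STR "a" (now at pos=17)
DONE. 6 tokens: [NUM, PLUS, ID, STR, STR, STR]
Position 5: char is 'x' -> ID

Answer: ID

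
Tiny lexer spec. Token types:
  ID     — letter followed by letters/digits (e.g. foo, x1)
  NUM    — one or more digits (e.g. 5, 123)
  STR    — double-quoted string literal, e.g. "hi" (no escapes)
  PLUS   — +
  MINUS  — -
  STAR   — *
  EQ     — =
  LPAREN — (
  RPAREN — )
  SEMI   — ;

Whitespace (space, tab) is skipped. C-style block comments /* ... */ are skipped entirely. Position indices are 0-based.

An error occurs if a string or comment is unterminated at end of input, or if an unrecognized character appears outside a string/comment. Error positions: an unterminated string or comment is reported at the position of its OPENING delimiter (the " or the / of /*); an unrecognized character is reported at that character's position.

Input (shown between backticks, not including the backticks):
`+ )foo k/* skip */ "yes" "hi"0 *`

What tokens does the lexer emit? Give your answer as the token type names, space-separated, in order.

Answer: PLUS RPAREN ID ID STR STR NUM STAR

Derivation:
pos=0: emit PLUS '+'
pos=2: emit RPAREN ')'
pos=3: emit ID 'foo' (now at pos=6)
pos=7: emit ID 'k' (now at pos=8)
pos=8: enter COMMENT mode (saw '/*')
exit COMMENT mode (now at pos=18)
pos=19: enter STRING mode
pos=19: emit STR "yes" (now at pos=24)
pos=25: enter STRING mode
pos=25: emit STR "hi" (now at pos=29)
pos=29: emit NUM '0' (now at pos=30)
pos=31: emit STAR '*'
DONE. 8 tokens: [PLUS, RPAREN, ID, ID, STR, STR, NUM, STAR]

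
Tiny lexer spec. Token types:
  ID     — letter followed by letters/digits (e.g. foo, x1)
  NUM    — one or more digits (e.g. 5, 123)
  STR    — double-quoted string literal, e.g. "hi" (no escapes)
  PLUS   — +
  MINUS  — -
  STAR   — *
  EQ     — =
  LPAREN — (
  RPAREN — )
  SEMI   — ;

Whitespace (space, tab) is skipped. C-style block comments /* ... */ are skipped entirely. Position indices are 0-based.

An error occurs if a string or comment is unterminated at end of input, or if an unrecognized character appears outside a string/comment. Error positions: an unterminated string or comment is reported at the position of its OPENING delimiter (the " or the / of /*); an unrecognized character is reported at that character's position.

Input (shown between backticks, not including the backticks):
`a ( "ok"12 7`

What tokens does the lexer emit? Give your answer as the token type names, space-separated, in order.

Answer: ID LPAREN STR NUM NUM

Derivation:
pos=0: emit ID 'a' (now at pos=1)
pos=2: emit LPAREN '('
pos=4: enter STRING mode
pos=4: emit STR "ok" (now at pos=8)
pos=8: emit NUM '12' (now at pos=10)
pos=11: emit NUM '7' (now at pos=12)
DONE. 5 tokens: [ID, LPAREN, STR, NUM, NUM]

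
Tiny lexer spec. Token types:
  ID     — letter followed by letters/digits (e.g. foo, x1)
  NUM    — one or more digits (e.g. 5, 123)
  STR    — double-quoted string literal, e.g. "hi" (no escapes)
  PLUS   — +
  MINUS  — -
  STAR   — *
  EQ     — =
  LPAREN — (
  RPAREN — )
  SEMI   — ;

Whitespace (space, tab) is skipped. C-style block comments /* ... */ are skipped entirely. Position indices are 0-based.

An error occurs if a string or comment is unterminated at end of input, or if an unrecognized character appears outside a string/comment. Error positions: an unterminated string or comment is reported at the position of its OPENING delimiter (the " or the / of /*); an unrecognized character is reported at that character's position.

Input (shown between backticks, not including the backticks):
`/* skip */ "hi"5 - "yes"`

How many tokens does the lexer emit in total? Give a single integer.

pos=0: enter COMMENT mode (saw '/*')
exit COMMENT mode (now at pos=10)
pos=11: enter STRING mode
pos=11: emit STR "hi" (now at pos=15)
pos=15: emit NUM '5' (now at pos=16)
pos=17: emit MINUS '-'
pos=19: enter STRING mode
pos=19: emit STR "yes" (now at pos=24)
DONE. 4 tokens: [STR, NUM, MINUS, STR]

Answer: 4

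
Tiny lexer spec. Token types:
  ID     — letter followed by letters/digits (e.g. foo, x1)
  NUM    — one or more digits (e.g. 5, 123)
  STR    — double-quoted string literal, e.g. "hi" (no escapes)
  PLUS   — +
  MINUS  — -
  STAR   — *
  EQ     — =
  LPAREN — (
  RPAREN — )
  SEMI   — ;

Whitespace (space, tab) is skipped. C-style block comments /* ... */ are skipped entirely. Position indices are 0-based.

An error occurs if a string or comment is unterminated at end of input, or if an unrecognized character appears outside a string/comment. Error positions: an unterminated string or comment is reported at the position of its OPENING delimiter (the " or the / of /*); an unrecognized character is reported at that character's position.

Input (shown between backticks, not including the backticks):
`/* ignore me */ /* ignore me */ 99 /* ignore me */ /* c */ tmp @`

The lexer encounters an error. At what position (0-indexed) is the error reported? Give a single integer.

Answer: 63

Derivation:
pos=0: enter COMMENT mode (saw '/*')
exit COMMENT mode (now at pos=15)
pos=16: enter COMMENT mode (saw '/*')
exit COMMENT mode (now at pos=31)
pos=32: emit NUM '99' (now at pos=34)
pos=35: enter COMMENT mode (saw '/*')
exit COMMENT mode (now at pos=50)
pos=51: enter COMMENT mode (saw '/*')
exit COMMENT mode (now at pos=58)
pos=59: emit ID 'tmp' (now at pos=62)
pos=63: ERROR — unrecognized char '@'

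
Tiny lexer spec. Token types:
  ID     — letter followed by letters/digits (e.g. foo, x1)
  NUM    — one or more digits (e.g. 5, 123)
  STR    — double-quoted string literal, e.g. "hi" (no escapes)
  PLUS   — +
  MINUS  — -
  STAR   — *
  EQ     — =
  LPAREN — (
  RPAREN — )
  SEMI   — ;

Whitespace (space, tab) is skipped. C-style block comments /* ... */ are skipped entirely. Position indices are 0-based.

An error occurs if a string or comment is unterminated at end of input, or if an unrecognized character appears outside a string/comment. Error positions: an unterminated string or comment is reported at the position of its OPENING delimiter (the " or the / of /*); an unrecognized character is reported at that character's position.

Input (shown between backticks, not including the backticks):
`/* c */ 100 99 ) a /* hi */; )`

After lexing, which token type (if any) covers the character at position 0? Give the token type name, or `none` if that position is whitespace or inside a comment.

pos=0: enter COMMENT mode (saw '/*')
exit COMMENT mode (now at pos=7)
pos=8: emit NUM '100' (now at pos=11)
pos=12: emit NUM '99' (now at pos=14)
pos=15: emit RPAREN ')'
pos=17: emit ID 'a' (now at pos=18)
pos=19: enter COMMENT mode (saw '/*')
exit COMMENT mode (now at pos=27)
pos=27: emit SEMI ';'
pos=29: emit RPAREN ')'
DONE. 6 tokens: [NUM, NUM, RPAREN, ID, SEMI, RPAREN]
Position 0: char is '/' -> none

Answer: none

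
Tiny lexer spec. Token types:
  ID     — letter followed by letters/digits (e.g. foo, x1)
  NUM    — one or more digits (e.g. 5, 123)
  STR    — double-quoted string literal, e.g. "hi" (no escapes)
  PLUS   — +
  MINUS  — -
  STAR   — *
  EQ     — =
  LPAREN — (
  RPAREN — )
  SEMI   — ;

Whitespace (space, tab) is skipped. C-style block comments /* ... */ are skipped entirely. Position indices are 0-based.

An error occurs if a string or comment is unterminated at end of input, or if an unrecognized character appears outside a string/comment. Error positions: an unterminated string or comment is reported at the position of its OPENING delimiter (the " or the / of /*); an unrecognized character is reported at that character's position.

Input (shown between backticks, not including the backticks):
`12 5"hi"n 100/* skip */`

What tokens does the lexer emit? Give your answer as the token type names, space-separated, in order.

Answer: NUM NUM STR ID NUM

Derivation:
pos=0: emit NUM '12' (now at pos=2)
pos=3: emit NUM '5' (now at pos=4)
pos=4: enter STRING mode
pos=4: emit STR "hi" (now at pos=8)
pos=8: emit ID 'n' (now at pos=9)
pos=10: emit NUM '100' (now at pos=13)
pos=13: enter COMMENT mode (saw '/*')
exit COMMENT mode (now at pos=23)
DONE. 5 tokens: [NUM, NUM, STR, ID, NUM]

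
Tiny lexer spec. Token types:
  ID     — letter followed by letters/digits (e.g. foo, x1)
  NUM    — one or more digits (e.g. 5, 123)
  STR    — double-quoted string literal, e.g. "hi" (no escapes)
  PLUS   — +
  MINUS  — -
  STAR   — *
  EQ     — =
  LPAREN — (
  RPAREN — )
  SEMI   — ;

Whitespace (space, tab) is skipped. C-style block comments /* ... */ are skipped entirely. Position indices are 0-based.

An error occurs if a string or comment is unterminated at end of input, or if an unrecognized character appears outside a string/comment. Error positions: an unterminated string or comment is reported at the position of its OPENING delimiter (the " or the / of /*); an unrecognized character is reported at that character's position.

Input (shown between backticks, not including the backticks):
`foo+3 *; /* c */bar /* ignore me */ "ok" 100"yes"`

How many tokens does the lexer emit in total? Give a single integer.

Answer: 9

Derivation:
pos=0: emit ID 'foo' (now at pos=3)
pos=3: emit PLUS '+'
pos=4: emit NUM '3' (now at pos=5)
pos=6: emit STAR '*'
pos=7: emit SEMI ';'
pos=9: enter COMMENT mode (saw '/*')
exit COMMENT mode (now at pos=16)
pos=16: emit ID 'bar' (now at pos=19)
pos=20: enter COMMENT mode (saw '/*')
exit COMMENT mode (now at pos=35)
pos=36: enter STRING mode
pos=36: emit STR "ok" (now at pos=40)
pos=41: emit NUM '100' (now at pos=44)
pos=44: enter STRING mode
pos=44: emit STR "yes" (now at pos=49)
DONE. 9 tokens: [ID, PLUS, NUM, STAR, SEMI, ID, STR, NUM, STR]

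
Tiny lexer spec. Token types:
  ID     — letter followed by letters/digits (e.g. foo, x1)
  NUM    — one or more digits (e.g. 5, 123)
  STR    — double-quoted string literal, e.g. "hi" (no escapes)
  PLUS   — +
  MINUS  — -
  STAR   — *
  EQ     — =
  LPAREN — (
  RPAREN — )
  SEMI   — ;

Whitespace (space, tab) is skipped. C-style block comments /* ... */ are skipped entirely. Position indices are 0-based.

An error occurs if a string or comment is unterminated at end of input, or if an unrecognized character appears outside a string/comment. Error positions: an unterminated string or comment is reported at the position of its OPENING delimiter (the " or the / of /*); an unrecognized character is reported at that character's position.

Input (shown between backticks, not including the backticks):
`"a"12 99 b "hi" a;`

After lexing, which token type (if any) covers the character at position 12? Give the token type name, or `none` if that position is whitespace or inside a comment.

Answer: STR

Derivation:
pos=0: enter STRING mode
pos=0: emit STR "a" (now at pos=3)
pos=3: emit NUM '12' (now at pos=5)
pos=6: emit NUM '99' (now at pos=8)
pos=9: emit ID 'b' (now at pos=10)
pos=11: enter STRING mode
pos=11: emit STR "hi" (now at pos=15)
pos=16: emit ID 'a' (now at pos=17)
pos=17: emit SEMI ';'
DONE. 7 tokens: [STR, NUM, NUM, ID, STR, ID, SEMI]
Position 12: char is 'h' -> STR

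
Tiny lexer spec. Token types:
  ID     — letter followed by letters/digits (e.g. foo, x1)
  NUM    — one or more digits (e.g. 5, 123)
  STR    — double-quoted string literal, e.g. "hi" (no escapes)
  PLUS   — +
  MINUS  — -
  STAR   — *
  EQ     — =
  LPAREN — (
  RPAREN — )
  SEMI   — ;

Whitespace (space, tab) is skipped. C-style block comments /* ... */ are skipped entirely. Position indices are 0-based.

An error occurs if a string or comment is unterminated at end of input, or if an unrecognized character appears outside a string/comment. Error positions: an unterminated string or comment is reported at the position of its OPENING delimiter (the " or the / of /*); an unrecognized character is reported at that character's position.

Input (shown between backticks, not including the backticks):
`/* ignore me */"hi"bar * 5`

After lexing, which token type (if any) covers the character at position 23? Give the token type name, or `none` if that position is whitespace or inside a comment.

Answer: STAR

Derivation:
pos=0: enter COMMENT mode (saw '/*')
exit COMMENT mode (now at pos=15)
pos=15: enter STRING mode
pos=15: emit STR "hi" (now at pos=19)
pos=19: emit ID 'bar' (now at pos=22)
pos=23: emit STAR '*'
pos=25: emit NUM '5' (now at pos=26)
DONE. 4 tokens: [STR, ID, STAR, NUM]
Position 23: char is '*' -> STAR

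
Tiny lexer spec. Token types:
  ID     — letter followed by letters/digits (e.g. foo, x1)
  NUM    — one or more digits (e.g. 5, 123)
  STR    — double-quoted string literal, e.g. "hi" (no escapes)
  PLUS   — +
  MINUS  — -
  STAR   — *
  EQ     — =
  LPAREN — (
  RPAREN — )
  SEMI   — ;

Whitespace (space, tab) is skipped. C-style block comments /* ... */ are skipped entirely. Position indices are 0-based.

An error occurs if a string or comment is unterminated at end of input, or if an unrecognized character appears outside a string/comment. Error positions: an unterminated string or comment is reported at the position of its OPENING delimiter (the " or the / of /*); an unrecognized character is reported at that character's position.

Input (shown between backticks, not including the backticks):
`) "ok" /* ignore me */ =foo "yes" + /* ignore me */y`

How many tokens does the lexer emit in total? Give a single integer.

Answer: 7

Derivation:
pos=0: emit RPAREN ')'
pos=2: enter STRING mode
pos=2: emit STR "ok" (now at pos=6)
pos=7: enter COMMENT mode (saw '/*')
exit COMMENT mode (now at pos=22)
pos=23: emit EQ '='
pos=24: emit ID 'foo' (now at pos=27)
pos=28: enter STRING mode
pos=28: emit STR "yes" (now at pos=33)
pos=34: emit PLUS '+'
pos=36: enter COMMENT mode (saw '/*')
exit COMMENT mode (now at pos=51)
pos=51: emit ID 'y' (now at pos=52)
DONE. 7 tokens: [RPAREN, STR, EQ, ID, STR, PLUS, ID]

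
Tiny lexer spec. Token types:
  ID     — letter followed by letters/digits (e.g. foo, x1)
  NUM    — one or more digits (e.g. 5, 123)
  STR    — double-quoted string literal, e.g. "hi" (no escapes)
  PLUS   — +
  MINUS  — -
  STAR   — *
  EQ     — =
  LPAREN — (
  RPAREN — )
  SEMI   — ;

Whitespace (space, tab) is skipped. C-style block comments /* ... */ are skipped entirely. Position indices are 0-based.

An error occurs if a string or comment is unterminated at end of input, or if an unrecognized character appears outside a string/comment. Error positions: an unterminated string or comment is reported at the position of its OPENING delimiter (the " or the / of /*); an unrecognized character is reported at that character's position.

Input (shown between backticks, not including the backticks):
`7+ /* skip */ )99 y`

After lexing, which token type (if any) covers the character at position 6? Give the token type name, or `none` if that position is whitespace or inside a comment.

pos=0: emit NUM '7' (now at pos=1)
pos=1: emit PLUS '+'
pos=3: enter COMMENT mode (saw '/*')
exit COMMENT mode (now at pos=13)
pos=14: emit RPAREN ')'
pos=15: emit NUM '99' (now at pos=17)
pos=18: emit ID 'y' (now at pos=19)
DONE. 5 tokens: [NUM, PLUS, RPAREN, NUM, ID]
Position 6: char is 's' -> none

Answer: none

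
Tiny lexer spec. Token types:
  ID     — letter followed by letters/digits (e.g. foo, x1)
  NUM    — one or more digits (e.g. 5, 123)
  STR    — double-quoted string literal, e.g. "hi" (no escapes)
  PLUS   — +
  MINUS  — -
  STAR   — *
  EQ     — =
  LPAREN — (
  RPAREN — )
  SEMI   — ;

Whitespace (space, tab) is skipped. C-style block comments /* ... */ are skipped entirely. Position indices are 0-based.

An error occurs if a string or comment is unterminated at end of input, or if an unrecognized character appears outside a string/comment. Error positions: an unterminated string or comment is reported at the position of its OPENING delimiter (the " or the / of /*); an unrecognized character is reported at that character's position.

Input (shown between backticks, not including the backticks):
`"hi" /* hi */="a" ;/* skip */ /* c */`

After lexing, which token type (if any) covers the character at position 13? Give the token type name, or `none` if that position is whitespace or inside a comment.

Answer: EQ

Derivation:
pos=0: enter STRING mode
pos=0: emit STR "hi" (now at pos=4)
pos=5: enter COMMENT mode (saw '/*')
exit COMMENT mode (now at pos=13)
pos=13: emit EQ '='
pos=14: enter STRING mode
pos=14: emit STR "a" (now at pos=17)
pos=18: emit SEMI ';'
pos=19: enter COMMENT mode (saw '/*')
exit COMMENT mode (now at pos=29)
pos=30: enter COMMENT mode (saw '/*')
exit COMMENT mode (now at pos=37)
DONE. 4 tokens: [STR, EQ, STR, SEMI]
Position 13: char is '=' -> EQ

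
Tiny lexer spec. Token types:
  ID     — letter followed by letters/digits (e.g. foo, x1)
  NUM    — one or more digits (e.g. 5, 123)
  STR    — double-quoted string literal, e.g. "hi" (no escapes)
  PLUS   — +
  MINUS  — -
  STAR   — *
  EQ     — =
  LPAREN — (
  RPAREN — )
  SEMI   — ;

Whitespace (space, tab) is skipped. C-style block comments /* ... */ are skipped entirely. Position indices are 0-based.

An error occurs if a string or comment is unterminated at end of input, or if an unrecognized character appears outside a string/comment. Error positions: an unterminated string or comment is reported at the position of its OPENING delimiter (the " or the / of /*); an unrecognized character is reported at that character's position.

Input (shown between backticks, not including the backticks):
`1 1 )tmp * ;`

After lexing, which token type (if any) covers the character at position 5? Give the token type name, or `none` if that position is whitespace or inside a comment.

Answer: ID

Derivation:
pos=0: emit NUM '1' (now at pos=1)
pos=2: emit NUM '1' (now at pos=3)
pos=4: emit RPAREN ')'
pos=5: emit ID 'tmp' (now at pos=8)
pos=9: emit STAR '*'
pos=11: emit SEMI ';'
DONE. 6 tokens: [NUM, NUM, RPAREN, ID, STAR, SEMI]
Position 5: char is 't' -> ID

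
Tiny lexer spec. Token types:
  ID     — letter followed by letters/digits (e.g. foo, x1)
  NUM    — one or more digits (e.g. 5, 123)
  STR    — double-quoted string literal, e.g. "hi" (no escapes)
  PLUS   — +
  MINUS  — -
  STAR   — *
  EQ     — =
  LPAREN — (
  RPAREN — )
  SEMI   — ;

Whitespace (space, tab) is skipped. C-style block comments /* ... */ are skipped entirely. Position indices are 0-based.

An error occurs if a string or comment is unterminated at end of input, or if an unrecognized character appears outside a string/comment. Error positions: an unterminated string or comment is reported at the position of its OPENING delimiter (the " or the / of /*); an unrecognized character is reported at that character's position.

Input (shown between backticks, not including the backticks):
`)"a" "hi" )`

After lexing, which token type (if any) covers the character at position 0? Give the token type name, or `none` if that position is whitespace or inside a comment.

Answer: RPAREN

Derivation:
pos=0: emit RPAREN ')'
pos=1: enter STRING mode
pos=1: emit STR "a" (now at pos=4)
pos=5: enter STRING mode
pos=5: emit STR "hi" (now at pos=9)
pos=10: emit RPAREN ')'
DONE. 4 tokens: [RPAREN, STR, STR, RPAREN]
Position 0: char is ')' -> RPAREN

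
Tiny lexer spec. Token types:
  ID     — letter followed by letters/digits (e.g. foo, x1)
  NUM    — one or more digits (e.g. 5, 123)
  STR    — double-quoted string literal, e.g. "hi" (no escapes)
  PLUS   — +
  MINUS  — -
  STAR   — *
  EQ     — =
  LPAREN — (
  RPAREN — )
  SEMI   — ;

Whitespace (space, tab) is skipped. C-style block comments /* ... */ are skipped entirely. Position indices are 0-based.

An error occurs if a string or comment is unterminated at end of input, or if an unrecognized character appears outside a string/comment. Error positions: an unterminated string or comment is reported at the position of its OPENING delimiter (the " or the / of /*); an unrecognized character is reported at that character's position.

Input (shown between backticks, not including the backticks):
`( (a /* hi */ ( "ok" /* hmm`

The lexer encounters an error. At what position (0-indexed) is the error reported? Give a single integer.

Answer: 21

Derivation:
pos=0: emit LPAREN '('
pos=2: emit LPAREN '('
pos=3: emit ID 'a' (now at pos=4)
pos=5: enter COMMENT mode (saw '/*')
exit COMMENT mode (now at pos=13)
pos=14: emit LPAREN '('
pos=16: enter STRING mode
pos=16: emit STR "ok" (now at pos=20)
pos=21: enter COMMENT mode (saw '/*')
pos=21: ERROR — unterminated comment (reached EOF)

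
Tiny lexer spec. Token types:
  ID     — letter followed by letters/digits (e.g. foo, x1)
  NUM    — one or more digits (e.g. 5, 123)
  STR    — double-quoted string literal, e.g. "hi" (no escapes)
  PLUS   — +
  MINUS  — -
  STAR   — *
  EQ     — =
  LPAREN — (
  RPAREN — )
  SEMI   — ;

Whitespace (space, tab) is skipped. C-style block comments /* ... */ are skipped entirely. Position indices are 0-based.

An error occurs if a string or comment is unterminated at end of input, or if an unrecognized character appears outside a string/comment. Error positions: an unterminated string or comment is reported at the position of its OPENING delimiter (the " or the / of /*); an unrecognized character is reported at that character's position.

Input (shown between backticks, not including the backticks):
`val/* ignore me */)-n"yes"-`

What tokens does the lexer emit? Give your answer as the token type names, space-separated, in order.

pos=0: emit ID 'val' (now at pos=3)
pos=3: enter COMMENT mode (saw '/*')
exit COMMENT mode (now at pos=18)
pos=18: emit RPAREN ')'
pos=19: emit MINUS '-'
pos=20: emit ID 'n' (now at pos=21)
pos=21: enter STRING mode
pos=21: emit STR "yes" (now at pos=26)
pos=26: emit MINUS '-'
DONE. 6 tokens: [ID, RPAREN, MINUS, ID, STR, MINUS]

Answer: ID RPAREN MINUS ID STR MINUS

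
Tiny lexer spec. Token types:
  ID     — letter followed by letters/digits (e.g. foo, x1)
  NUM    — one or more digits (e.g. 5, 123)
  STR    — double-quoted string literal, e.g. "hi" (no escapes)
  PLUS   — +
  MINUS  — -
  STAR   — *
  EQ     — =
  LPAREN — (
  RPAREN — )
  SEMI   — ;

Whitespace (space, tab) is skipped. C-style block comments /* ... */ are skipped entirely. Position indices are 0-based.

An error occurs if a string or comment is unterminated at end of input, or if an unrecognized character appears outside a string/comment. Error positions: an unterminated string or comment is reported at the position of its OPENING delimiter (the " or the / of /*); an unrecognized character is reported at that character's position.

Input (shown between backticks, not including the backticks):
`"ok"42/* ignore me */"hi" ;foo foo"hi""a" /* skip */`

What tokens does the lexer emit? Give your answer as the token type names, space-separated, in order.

Answer: STR NUM STR SEMI ID ID STR STR

Derivation:
pos=0: enter STRING mode
pos=0: emit STR "ok" (now at pos=4)
pos=4: emit NUM '42' (now at pos=6)
pos=6: enter COMMENT mode (saw '/*')
exit COMMENT mode (now at pos=21)
pos=21: enter STRING mode
pos=21: emit STR "hi" (now at pos=25)
pos=26: emit SEMI ';'
pos=27: emit ID 'foo' (now at pos=30)
pos=31: emit ID 'foo' (now at pos=34)
pos=34: enter STRING mode
pos=34: emit STR "hi" (now at pos=38)
pos=38: enter STRING mode
pos=38: emit STR "a" (now at pos=41)
pos=42: enter COMMENT mode (saw '/*')
exit COMMENT mode (now at pos=52)
DONE. 8 tokens: [STR, NUM, STR, SEMI, ID, ID, STR, STR]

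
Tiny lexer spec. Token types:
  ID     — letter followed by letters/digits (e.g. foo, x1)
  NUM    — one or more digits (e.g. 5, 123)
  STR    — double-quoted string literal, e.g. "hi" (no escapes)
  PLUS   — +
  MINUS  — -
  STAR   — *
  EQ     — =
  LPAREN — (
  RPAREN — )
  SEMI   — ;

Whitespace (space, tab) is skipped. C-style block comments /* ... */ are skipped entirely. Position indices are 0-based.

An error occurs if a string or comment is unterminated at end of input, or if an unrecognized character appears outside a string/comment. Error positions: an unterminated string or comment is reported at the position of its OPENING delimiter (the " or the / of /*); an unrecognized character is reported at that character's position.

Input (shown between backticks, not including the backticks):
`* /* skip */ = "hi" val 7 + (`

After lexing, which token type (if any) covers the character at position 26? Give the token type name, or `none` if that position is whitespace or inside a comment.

pos=0: emit STAR '*'
pos=2: enter COMMENT mode (saw '/*')
exit COMMENT mode (now at pos=12)
pos=13: emit EQ '='
pos=15: enter STRING mode
pos=15: emit STR "hi" (now at pos=19)
pos=20: emit ID 'val' (now at pos=23)
pos=24: emit NUM '7' (now at pos=25)
pos=26: emit PLUS '+'
pos=28: emit LPAREN '('
DONE. 7 tokens: [STAR, EQ, STR, ID, NUM, PLUS, LPAREN]
Position 26: char is '+' -> PLUS

Answer: PLUS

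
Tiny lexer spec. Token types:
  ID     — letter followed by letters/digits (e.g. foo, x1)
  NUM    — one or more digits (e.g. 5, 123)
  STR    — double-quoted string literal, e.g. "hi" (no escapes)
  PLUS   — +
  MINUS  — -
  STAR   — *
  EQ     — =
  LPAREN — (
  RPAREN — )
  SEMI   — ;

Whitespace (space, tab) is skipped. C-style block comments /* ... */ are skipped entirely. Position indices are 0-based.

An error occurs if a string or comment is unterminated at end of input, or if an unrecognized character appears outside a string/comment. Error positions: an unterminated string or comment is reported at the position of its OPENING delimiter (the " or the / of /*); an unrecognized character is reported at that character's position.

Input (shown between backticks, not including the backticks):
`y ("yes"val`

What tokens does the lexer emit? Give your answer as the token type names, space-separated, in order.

Answer: ID LPAREN STR ID

Derivation:
pos=0: emit ID 'y' (now at pos=1)
pos=2: emit LPAREN '('
pos=3: enter STRING mode
pos=3: emit STR "yes" (now at pos=8)
pos=8: emit ID 'val' (now at pos=11)
DONE. 4 tokens: [ID, LPAREN, STR, ID]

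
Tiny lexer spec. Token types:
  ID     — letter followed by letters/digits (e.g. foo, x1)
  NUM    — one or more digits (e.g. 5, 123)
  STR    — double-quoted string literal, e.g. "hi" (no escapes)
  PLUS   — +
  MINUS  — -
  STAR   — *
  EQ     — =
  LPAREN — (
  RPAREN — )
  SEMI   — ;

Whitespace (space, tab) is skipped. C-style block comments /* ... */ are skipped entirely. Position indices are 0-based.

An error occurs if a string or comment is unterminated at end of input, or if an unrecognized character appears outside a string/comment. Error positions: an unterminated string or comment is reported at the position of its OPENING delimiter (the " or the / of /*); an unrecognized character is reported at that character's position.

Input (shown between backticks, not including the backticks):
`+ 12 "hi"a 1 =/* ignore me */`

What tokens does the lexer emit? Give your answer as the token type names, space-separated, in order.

Answer: PLUS NUM STR ID NUM EQ

Derivation:
pos=0: emit PLUS '+'
pos=2: emit NUM '12' (now at pos=4)
pos=5: enter STRING mode
pos=5: emit STR "hi" (now at pos=9)
pos=9: emit ID 'a' (now at pos=10)
pos=11: emit NUM '1' (now at pos=12)
pos=13: emit EQ '='
pos=14: enter COMMENT mode (saw '/*')
exit COMMENT mode (now at pos=29)
DONE. 6 tokens: [PLUS, NUM, STR, ID, NUM, EQ]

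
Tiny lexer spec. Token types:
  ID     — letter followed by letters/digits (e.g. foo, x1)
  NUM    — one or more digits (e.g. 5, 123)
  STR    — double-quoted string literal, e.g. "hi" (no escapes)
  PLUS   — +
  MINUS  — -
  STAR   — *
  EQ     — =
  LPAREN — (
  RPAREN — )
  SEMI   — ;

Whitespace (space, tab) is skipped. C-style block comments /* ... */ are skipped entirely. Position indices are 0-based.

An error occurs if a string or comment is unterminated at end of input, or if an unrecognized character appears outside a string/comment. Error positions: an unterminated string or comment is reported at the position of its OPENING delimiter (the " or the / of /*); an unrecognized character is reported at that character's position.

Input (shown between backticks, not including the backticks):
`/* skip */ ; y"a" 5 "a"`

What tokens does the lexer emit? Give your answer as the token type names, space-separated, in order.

pos=0: enter COMMENT mode (saw '/*')
exit COMMENT mode (now at pos=10)
pos=11: emit SEMI ';'
pos=13: emit ID 'y' (now at pos=14)
pos=14: enter STRING mode
pos=14: emit STR "a" (now at pos=17)
pos=18: emit NUM '5' (now at pos=19)
pos=20: enter STRING mode
pos=20: emit STR "a" (now at pos=23)
DONE. 5 tokens: [SEMI, ID, STR, NUM, STR]

Answer: SEMI ID STR NUM STR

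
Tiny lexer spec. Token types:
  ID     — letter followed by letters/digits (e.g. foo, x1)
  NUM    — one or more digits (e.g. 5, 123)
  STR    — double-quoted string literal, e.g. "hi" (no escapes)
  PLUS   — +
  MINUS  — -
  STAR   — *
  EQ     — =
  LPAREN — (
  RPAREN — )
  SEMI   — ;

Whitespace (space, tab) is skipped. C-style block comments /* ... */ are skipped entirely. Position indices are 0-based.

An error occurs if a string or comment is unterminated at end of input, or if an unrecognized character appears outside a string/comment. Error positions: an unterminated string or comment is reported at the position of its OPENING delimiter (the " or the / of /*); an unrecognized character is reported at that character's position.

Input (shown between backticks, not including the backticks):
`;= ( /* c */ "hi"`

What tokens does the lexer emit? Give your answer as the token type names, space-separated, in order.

pos=0: emit SEMI ';'
pos=1: emit EQ '='
pos=3: emit LPAREN '('
pos=5: enter COMMENT mode (saw '/*')
exit COMMENT mode (now at pos=12)
pos=13: enter STRING mode
pos=13: emit STR "hi" (now at pos=17)
DONE. 4 tokens: [SEMI, EQ, LPAREN, STR]

Answer: SEMI EQ LPAREN STR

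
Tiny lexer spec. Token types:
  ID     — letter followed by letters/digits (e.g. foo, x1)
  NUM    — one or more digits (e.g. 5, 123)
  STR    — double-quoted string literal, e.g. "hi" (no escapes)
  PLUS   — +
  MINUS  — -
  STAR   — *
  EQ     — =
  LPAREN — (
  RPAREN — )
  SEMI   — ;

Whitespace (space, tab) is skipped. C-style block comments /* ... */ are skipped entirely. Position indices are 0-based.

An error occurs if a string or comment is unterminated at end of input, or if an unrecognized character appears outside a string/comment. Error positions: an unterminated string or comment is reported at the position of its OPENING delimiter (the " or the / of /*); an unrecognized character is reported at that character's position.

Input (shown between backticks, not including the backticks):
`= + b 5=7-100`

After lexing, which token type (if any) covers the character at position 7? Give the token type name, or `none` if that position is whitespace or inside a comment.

pos=0: emit EQ '='
pos=2: emit PLUS '+'
pos=4: emit ID 'b' (now at pos=5)
pos=6: emit NUM '5' (now at pos=7)
pos=7: emit EQ '='
pos=8: emit NUM '7' (now at pos=9)
pos=9: emit MINUS '-'
pos=10: emit NUM '100' (now at pos=13)
DONE. 8 tokens: [EQ, PLUS, ID, NUM, EQ, NUM, MINUS, NUM]
Position 7: char is '=' -> EQ

Answer: EQ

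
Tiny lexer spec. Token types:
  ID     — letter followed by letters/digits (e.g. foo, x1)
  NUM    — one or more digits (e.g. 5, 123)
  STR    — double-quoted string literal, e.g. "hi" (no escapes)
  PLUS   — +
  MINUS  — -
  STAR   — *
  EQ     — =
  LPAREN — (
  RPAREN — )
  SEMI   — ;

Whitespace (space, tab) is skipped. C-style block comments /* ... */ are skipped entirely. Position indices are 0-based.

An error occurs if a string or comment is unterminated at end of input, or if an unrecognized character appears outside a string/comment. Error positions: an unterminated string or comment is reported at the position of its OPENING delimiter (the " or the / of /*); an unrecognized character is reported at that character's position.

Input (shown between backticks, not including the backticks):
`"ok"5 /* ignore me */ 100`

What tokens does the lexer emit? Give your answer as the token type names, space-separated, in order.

Answer: STR NUM NUM

Derivation:
pos=0: enter STRING mode
pos=0: emit STR "ok" (now at pos=4)
pos=4: emit NUM '5' (now at pos=5)
pos=6: enter COMMENT mode (saw '/*')
exit COMMENT mode (now at pos=21)
pos=22: emit NUM '100' (now at pos=25)
DONE. 3 tokens: [STR, NUM, NUM]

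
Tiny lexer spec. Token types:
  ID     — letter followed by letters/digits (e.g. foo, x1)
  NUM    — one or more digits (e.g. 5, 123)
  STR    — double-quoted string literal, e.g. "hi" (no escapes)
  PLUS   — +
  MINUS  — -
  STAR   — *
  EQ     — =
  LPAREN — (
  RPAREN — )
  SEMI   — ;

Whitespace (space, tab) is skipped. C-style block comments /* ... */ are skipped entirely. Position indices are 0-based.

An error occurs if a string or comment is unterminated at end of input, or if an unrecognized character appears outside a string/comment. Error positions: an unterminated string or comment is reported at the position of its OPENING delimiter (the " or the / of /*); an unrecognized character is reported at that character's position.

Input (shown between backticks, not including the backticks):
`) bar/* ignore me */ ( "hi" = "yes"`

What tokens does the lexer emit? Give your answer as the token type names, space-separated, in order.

Answer: RPAREN ID LPAREN STR EQ STR

Derivation:
pos=0: emit RPAREN ')'
pos=2: emit ID 'bar' (now at pos=5)
pos=5: enter COMMENT mode (saw '/*')
exit COMMENT mode (now at pos=20)
pos=21: emit LPAREN '('
pos=23: enter STRING mode
pos=23: emit STR "hi" (now at pos=27)
pos=28: emit EQ '='
pos=30: enter STRING mode
pos=30: emit STR "yes" (now at pos=35)
DONE. 6 tokens: [RPAREN, ID, LPAREN, STR, EQ, STR]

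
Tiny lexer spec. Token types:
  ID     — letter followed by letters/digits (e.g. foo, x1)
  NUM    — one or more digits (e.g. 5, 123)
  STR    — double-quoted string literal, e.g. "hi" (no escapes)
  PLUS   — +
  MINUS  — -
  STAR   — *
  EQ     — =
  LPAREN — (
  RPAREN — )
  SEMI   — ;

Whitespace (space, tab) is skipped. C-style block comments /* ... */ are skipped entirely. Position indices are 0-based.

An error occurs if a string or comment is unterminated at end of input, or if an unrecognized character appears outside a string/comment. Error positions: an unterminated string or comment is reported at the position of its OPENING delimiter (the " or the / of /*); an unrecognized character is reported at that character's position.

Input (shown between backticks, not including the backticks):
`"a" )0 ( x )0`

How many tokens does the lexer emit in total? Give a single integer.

pos=0: enter STRING mode
pos=0: emit STR "a" (now at pos=3)
pos=4: emit RPAREN ')'
pos=5: emit NUM '0' (now at pos=6)
pos=7: emit LPAREN '('
pos=9: emit ID 'x' (now at pos=10)
pos=11: emit RPAREN ')'
pos=12: emit NUM '0' (now at pos=13)
DONE. 7 tokens: [STR, RPAREN, NUM, LPAREN, ID, RPAREN, NUM]

Answer: 7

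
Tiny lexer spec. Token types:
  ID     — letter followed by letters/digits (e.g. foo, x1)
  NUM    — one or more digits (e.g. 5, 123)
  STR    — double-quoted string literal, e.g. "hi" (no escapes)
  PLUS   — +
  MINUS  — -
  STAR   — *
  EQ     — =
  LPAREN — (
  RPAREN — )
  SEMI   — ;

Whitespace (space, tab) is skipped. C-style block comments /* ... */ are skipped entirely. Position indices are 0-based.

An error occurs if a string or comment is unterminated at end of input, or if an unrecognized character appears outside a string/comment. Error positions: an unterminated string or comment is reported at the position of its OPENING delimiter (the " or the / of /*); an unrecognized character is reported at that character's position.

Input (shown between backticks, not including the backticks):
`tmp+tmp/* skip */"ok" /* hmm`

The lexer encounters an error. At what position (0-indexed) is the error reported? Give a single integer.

Answer: 22

Derivation:
pos=0: emit ID 'tmp' (now at pos=3)
pos=3: emit PLUS '+'
pos=4: emit ID 'tmp' (now at pos=7)
pos=7: enter COMMENT mode (saw '/*')
exit COMMENT mode (now at pos=17)
pos=17: enter STRING mode
pos=17: emit STR "ok" (now at pos=21)
pos=22: enter COMMENT mode (saw '/*')
pos=22: ERROR — unterminated comment (reached EOF)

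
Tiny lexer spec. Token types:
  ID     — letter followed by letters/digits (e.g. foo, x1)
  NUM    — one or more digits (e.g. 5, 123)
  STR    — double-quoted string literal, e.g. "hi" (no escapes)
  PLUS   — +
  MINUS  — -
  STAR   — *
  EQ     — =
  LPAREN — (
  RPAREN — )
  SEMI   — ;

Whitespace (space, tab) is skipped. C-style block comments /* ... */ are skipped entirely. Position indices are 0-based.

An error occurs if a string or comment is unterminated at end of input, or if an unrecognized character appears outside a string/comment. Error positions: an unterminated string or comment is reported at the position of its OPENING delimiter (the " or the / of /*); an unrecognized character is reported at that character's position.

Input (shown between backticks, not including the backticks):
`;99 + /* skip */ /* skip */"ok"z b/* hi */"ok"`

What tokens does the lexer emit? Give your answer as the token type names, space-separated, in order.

Answer: SEMI NUM PLUS STR ID ID STR

Derivation:
pos=0: emit SEMI ';'
pos=1: emit NUM '99' (now at pos=3)
pos=4: emit PLUS '+'
pos=6: enter COMMENT mode (saw '/*')
exit COMMENT mode (now at pos=16)
pos=17: enter COMMENT mode (saw '/*')
exit COMMENT mode (now at pos=27)
pos=27: enter STRING mode
pos=27: emit STR "ok" (now at pos=31)
pos=31: emit ID 'z' (now at pos=32)
pos=33: emit ID 'b' (now at pos=34)
pos=34: enter COMMENT mode (saw '/*')
exit COMMENT mode (now at pos=42)
pos=42: enter STRING mode
pos=42: emit STR "ok" (now at pos=46)
DONE. 7 tokens: [SEMI, NUM, PLUS, STR, ID, ID, STR]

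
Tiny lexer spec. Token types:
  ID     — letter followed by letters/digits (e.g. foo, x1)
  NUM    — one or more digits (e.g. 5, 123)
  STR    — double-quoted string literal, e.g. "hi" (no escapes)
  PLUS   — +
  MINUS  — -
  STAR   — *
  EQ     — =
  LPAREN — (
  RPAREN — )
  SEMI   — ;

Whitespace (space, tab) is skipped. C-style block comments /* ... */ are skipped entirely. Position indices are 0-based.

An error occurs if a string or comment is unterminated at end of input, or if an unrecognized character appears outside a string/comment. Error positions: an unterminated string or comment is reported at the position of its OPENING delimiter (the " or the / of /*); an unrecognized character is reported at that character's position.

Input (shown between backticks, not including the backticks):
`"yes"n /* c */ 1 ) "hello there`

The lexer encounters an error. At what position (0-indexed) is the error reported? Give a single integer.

pos=0: enter STRING mode
pos=0: emit STR "yes" (now at pos=5)
pos=5: emit ID 'n' (now at pos=6)
pos=7: enter COMMENT mode (saw '/*')
exit COMMENT mode (now at pos=14)
pos=15: emit NUM '1' (now at pos=16)
pos=17: emit RPAREN ')'
pos=19: enter STRING mode
pos=19: ERROR — unterminated string

Answer: 19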